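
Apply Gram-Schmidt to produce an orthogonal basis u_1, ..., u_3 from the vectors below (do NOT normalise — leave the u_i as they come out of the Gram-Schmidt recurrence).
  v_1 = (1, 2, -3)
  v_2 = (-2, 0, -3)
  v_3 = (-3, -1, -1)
Orthogonal basis:
  u_1 = (1, 2, -3)
  u_2 = (-5/2, -1, -3/2)
  u_3 = (-30/133, 45/133, 20/133)

Apply the Gram-Schmidt recurrence
  u_1 = v_1
  u_i = v_i − Σ_{j<i} ((v_i · u_j) / (u_j · u_j)) · u_j.

Step by step this gives:
  u_1 = (1, 2, -3)
  u_2 = (-5/2, -1, -3/2)
  u_3 = (-30/133, 45/133, 20/133)

Orthogonality check:
  u_2 · u_1 = 0 (should be 0)
  u_3 · u_1 = 0 (should be 0)
  u_3 · u_2 = 0 (should be 0)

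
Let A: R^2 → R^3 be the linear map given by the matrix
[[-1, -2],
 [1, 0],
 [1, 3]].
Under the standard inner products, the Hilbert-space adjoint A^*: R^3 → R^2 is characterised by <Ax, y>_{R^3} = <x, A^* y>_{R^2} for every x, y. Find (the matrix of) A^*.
A^* = A^T =
[[-1, 1, 1],
 [-2, 0, 3]]

For real matrices with standard dot products, the defining identity <Ax, y> = <x, A^* y> gives (Ax)^T y = x^T (A^*) y, i.e. x^T A^T y = x^T (A^*) y. Since this holds for all x, y, we must have A^* = A^T. Therefore
A^* =
[[-1, 1, 1],
 [-2, 0, 3]].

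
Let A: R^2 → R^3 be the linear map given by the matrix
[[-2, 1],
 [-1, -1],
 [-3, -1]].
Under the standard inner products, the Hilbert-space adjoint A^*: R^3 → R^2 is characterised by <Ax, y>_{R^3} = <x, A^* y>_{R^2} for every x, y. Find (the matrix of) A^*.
A^* = A^T =
[[-2, -1, -3],
 [1, -1, -1]]

For real matrices with standard dot products, the defining identity <Ax, y> = <x, A^* y> gives (Ax)^T y = x^T (A^*) y, i.e. x^T A^T y = x^T (A^*) y. Since this holds for all x, y, we must have A^* = A^T. Therefore
A^* =
[[-2, -1, -3],
 [1, -1, -1]].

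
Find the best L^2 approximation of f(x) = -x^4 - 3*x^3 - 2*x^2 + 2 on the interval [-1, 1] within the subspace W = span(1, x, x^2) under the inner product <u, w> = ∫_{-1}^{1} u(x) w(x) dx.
g(x) = -20*x^2/7 - 9*x/5 + 73/35

The best approximation g ∈ W is the orthogonal projection of f onto W. Writing g = a_0 + a_1 x + a_2 x^2, the coefficients solve the normal equations G · a = b where
  G_{ij} = <φ_i, φ_j> and b_i = <f, φ_i>, with φ_0 = 1, φ_1 = x, φ_2 = x^2.
G =
  [2, 0, 2/3]
  [0, 2/3, 0]
  [2/3, 0, 2/5],
b = (34/15, -6/5, 26/105).
Solving gives a_0 = 73/35, a_1 = -9/5, a_2 = -20/7, so
  g(x) = -20*x^2/7 - 9*x/5 + 73/35.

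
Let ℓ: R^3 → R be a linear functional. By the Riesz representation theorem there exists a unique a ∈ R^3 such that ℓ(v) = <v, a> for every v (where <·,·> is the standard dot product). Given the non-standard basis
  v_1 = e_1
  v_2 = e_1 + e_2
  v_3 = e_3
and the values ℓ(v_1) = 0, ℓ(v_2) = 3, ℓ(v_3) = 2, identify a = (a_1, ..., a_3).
a = (0, 3, 2)

Write a = (a_1, ..., a_3) in the standard basis. For each basis vector v_i, ℓ(v_i) = <v_i, a> is a linear equation in the a_j's. Collect the n equations into a matrix system V a = ℓ, where row i of V is v_i (expressed in the standard basis). Since V is invertible (lower-triangular with 1s on the diagonal, up to permutation), solve by back-substitution:
  V =
[[1, 0, 0],
 [1, 1, 0],
 [0, 0, 1]]
  V a = (0, 3, 2)
Solving gives a = (0, 3, 2).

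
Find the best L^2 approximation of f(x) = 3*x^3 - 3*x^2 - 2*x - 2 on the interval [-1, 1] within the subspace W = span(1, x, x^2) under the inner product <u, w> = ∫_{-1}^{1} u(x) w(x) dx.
g(x) = -3*x^2 - x/5 - 2

The best approximation g ∈ W is the orthogonal projection of f onto W. Writing g = a_0 + a_1 x + a_2 x^2, the coefficients solve the normal equations G · a = b where
  G_{ij} = <φ_i, φ_j> and b_i = <f, φ_i>, with φ_0 = 1, φ_1 = x, φ_2 = x^2.
G =
  [2, 0, 2/3]
  [0, 2/3, 0]
  [2/3, 0, 2/5],
b = (-6, -2/15, -38/15).
Solving gives a_0 = -2, a_1 = -1/5, a_2 = -3, so
  g(x) = -3*x^2 - x/5 - 2.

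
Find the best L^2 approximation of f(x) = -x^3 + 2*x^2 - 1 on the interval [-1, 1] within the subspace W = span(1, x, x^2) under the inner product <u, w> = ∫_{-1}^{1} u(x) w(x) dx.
g(x) = 2*x^2 - 3*x/5 - 1

The best approximation g ∈ W is the orthogonal projection of f onto W. Writing g = a_0 + a_1 x + a_2 x^2, the coefficients solve the normal equations G · a = b where
  G_{ij} = <φ_i, φ_j> and b_i = <f, φ_i>, with φ_0 = 1, φ_1 = x, φ_2 = x^2.
G =
  [2, 0, 2/3]
  [0, 2/3, 0]
  [2/3, 0, 2/5],
b = (-2/3, -2/5, 2/15).
Solving gives a_0 = -1, a_1 = -3/5, a_2 = 2, so
  g(x) = 2*x^2 - 3*x/5 - 1.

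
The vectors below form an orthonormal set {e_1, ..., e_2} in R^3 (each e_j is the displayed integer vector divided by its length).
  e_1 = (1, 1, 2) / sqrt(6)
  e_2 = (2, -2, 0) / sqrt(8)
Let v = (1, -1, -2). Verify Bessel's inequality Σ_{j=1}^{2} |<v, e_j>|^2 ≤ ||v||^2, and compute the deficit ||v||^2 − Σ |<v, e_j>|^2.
Σ |<v, e_j>|^2 = 14/3; ||v||^2 = 6; deficit = 4/3

Write each e_j = u_j / sqrt(<u_j, u_j>) where u_j is the displayed integer vector. Then <v, e_j> = <v, u_j> / sqrt(<u_j, u_j>), so |<v, e_j>|^2 = <v, u_j>^2 / <u_j, u_j>.
Coefficients: <v, e_1> = -4/sqrt(6), <v, e_2> = 4/sqrt(8).
Square and sum: Σ |<v, e_j>|^2 = 14/3.
Compute ||v||^2 = v·v = 6.
Deficit = 6 − 14/3 = 4/3 ≥ 0, confirming Bessel's inequality. (The deficit equals ||v − Σ <v,e_j> e_j||^2, the squared distance from v to span{e_j}.)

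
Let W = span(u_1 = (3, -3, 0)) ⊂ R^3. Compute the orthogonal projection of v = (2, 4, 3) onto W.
proj_W(v) = (-1, 1, 0)

Set up U = [u_1 | ... | u_1] ∈ R^(3×1). The projector onto W = col(U) is P = U (U^T U)^(-1) U^T.
Compute U^T U =
  [18],
and U^T v = (-6).
Solve U^T U · c = U^T v for the coefficients: c = (-1/3). The projection is proj_W(v) = U c.
Check: (v - proj_W(v)) · u_1 = 0  (should be 0).
Result: proj_W(v) = (-1, 1, 0).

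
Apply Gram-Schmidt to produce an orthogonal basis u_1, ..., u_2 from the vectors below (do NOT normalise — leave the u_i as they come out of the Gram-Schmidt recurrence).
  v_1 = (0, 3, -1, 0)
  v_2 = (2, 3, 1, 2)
Orthogonal basis:
  u_1 = (0, 3, -1, 0)
  u_2 = (2, 3/5, 9/5, 2)

Apply the Gram-Schmidt recurrence
  u_1 = v_1
  u_i = v_i − Σ_{j<i} ((v_i · u_j) / (u_j · u_j)) · u_j.

Step by step this gives:
  u_1 = (0, 3, -1, 0)
  u_2 = (2, 3/5, 9/5, 2)

Orthogonality check:
  u_2 · u_1 = 0 (should be 0)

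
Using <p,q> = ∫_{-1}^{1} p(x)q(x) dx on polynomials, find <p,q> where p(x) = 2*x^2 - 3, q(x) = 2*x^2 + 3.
<p,q> = -82/5

Expand the product: p(x)·q(x) = 4*x^4 - 9.
∫_{-1}^{1} of each monomial x^k gives [2/(k+1) if k even, 0 if k odd]. Integrating term-by-term (or equivalently evaluating the antiderivative F(x) = 4*x^5/5 - 9*x at the endpoints):
  F(1) − F(−1) = -41/5 − (41/5) = -82/5.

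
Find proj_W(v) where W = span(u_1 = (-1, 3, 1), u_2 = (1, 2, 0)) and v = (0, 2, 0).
proj_W(v) = (2/15, 29/15, 1/3)

Set up U = [u_1 | ... | u_2] ∈ R^(3×2). The projector onto W = col(U) is P = U (U^T U)^(-1) U^T.
Compute U^T U =
  [11, 5]
  [5, 5],
and U^T v = (6, 4).
Solve U^T U · c = U^T v for the coefficients: c = (1/3, 7/15). The projection is proj_W(v) = U c.
Check: (v - proj_W(v)) · u_1 = 0  (should be 0).
Check: (v - proj_W(v)) · u_2 = 0  (should be 0).
Result: proj_W(v) = (2/15, 29/15, 1/3).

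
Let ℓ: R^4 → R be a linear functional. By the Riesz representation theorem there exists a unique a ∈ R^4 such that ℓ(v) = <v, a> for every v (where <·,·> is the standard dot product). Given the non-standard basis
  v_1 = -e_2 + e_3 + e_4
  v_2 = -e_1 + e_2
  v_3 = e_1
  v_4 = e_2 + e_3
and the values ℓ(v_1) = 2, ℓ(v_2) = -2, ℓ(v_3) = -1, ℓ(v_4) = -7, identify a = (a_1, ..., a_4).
a = (-1, -3, -4, 3)

Write a = (a_1, ..., a_4) in the standard basis. For each basis vector v_i, ℓ(v_i) = <v_i, a> is a linear equation in the a_j's. Collect the n equations into a matrix system V a = ℓ, where row i of V is v_i (expressed in the standard basis). Since V is invertible (lower-triangular with 1s on the diagonal, up to permutation), solve by back-substitution:
  V =
[[0, -1, 1, 1],
 [-1, 1, 0, 0],
 [1, 0, 0, 0],
 [0, 1, 1, 0]]
  V a = (2, -2, -1, -7)
Solving gives a = (-1, -3, -4, 3).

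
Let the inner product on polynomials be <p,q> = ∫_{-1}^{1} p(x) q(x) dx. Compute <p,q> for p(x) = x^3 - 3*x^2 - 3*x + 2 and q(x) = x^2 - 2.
<p,q> = -58/15

Expand the product: p(x)·q(x) = x^5 - 3*x^4 - 5*x^3 + 8*x^2 + 6*x - 4.
∫_{-1}^{1} of each monomial x^k gives [2/(k+1) if k even, 0 if k odd]. Integrating term-by-term (or equivalently evaluating the antiderivative F(x) = x^6/6 - 3*x^5/5 - 5*x^4/4 + 8*x^3/3 + 3*x^2 - 4*x at the endpoints):
  F(1) − F(−1) = -1/60 − (77/20) = -58/15.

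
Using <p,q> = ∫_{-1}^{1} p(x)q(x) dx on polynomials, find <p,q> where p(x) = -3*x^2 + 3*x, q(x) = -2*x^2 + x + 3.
<p,q> = -8/5

Expand the product: p(x)·q(x) = 6*x^4 - 9*x^3 - 6*x^2 + 9*x.
∫_{-1}^{1} of each monomial x^k gives [2/(k+1) if k even, 0 if k odd]. Integrating term-by-term (or equivalently evaluating the antiderivative F(x) = 6*x^5/5 - 9*x^4/4 - 2*x^3 + 9*x^2/2 at the endpoints):
  F(1) − F(−1) = 29/20 − (61/20) = -8/5.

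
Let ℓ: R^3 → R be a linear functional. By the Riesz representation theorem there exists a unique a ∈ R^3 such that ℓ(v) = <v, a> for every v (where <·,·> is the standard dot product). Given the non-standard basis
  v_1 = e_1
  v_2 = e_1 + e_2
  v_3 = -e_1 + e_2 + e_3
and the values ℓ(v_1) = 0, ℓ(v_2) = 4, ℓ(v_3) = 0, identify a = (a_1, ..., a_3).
a = (0, 4, -4)

Write a = (a_1, ..., a_3) in the standard basis. For each basis vector v_i, ℓ(v_i) = <v_i, a> is a linear equation in the a_j's. Collect the n equations into a matrix system V a = ℓ, where row i of V is v_i (expressed in the standard basis). Since V is invertible (lower-triangular with 1s on the diagonal, up to permutation), solve by back-substitution:
  V =
[[1, 0, 0],
 [1, 1, 0],
 [-1, 1, 1]]
  V a = (0, 4, 0)
Solving gives a = (0, 4, -4).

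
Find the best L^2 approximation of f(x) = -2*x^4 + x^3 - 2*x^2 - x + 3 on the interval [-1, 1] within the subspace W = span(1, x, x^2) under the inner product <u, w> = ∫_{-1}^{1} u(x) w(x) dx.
g(x) = -26*x^2/7 - 2*x/5 + 111/35

The best approximation g ∈ W is the orthogonal projection of f onto W. Writing g = a_0 + a_1 x + a_2 x^2, the coefficients solve the normal equations G · a = b where
  G_{ij} = <φ_i, φ_j> and b_i = <f, φ_i>, with φ_0 = 1, φ_1 = x, φ_2 = x^2.
G =
  [2, 0, 2/3]
  [0, 2/3, 0]
  [2/3, 0, 2/5],
b = (58/15, -4/15, 22/35).
Solving gives a_0 = 111/35, a_1 = -2/5, a_2 = -26/7, so
  g(x) = -26*x^2/7 - 2*x/5 + 111/35.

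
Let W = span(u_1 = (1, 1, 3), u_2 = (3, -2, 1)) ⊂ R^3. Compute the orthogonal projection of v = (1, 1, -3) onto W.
proj_W(v) = (-12/23, -17/23, -44/23)

Set up U = [u_1 | ... | u_2] ∈ R^(3×2). The projector onto W = col(U) is P = U (U^T U)^(-1) U^T.
Compute U^T U =
  [11, 4]
  [4, 14],
and U^T v = (-7, -2).
Solve U^T U · c = U^T v for the coefficients: c = (-15/23, 1/23). The projection is proj_W(v) = U c.
Check: (v - proj_W(v)) · u_1 = 0  (should be 0).
Check: (v - proj_W(v)) · u_2 = 0  (should be 0).
Result: proj_W(v) = (-12/23, -17/23, -44/23).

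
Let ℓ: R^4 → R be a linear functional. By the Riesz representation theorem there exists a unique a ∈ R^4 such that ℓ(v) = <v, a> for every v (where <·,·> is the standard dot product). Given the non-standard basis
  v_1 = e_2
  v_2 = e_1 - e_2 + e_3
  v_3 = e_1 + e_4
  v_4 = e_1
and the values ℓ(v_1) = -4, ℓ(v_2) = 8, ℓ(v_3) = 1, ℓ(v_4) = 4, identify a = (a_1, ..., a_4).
a = (4, -4, 0, -3)

Write a = (a_1, ..., a_4) in the standard basis. For each basis vector v_i, ℓ(v_i) = <v_i, a> is a linear equation in the a_j's. Collect the n equations into a matrix system V a = ℓ, where row i of V is v_i (expressed in the standard basis). Since V is invertible (lower-triangular with 1s on the diagonal, up to permutation), solve by back-substitution:
  V =
[[0, 1, 0, 0],
 [1, -1, 1, 0],
 [1, 0, 0, 1],
 [1, 0, 0, 0]]
  V a = (-4, 8, 1, 4)
Solving gives a = (4, -4, 0, -3).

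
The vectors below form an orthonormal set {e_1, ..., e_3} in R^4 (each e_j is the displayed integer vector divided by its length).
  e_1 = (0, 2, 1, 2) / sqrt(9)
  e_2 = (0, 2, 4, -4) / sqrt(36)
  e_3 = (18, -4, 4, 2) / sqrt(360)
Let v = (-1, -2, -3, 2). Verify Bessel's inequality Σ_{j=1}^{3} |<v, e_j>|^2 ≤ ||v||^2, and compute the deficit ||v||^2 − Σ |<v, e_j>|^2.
Σ |<v, e_j>|^2 = 179/10; ||v||^2 = 18; deficit = 1/10

Write each e_j = u_j / sqrt(<u_j, u_j>) where u_j is the displayed integer vector. Then <v, e_j> = <v, u_j> / sqrt(<u_j, u_j>), so |<v, e_j>|^2 = <v, u_j>^2 / <u_j, u_j>.
Coefficients: <v, e_1> = -3/sqrt(9), <v, e_2> = -24/sqrt(36), <v, e_3> = -18/sqrt(360).
Square and sum: Σ |<v, e_j>|^2 = 179/10.
Compute ||v||^2 = v·v = 18.
Deficit = 18 − 179/10 = 1/10 ≥ 0, confirming Bessel's inequality. (The deficit equals ||v − Σ <v,e_j> e_j||^2, the squared distance from v to span{e_j}.)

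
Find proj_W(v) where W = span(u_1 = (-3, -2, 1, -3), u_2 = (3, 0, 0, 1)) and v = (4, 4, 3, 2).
proj_W(v) = (162/43, 62/43, -31/43, 116/43)

Set up U = [u_1 | ... | u_2] ∈ R^(4×2). The projector onto W = col(U) is P = U (U^T U)^(-1) U^T.
Compute U^T U =
  [23, -12]
  [-12, 10],
and U^T v = (-23, 14).
Solve U^T U · c = U^T v for the coefficients: c = (-31/43, 23/43). The projection is proj_W(v) = U c.
Check: (v - proj_W(v)) · u_1 = 0  (should be 0).
Check: (v - proj_W(v)) · u_2 = 0  (should be 0).
Result: proj_W(v) = (162/43, 62/43, -31/43, 116/43).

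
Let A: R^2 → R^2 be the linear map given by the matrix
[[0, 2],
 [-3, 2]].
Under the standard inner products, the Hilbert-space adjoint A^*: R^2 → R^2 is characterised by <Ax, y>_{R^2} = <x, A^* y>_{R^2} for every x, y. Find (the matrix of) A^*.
A^* = A^T =
[[0, -3],
 [2, 2]]

For real matrices with standard dot products, the defining identity <Ax, y> = <x, A^* y> gives (Ax)^T y = x^T (A^*) y, i.e. x^T A^T y = x^T (A^*) y. Since this holds for all x, y, we must have A^* = A^T. Therefore
A^* =
[[0, -3],
 [2, 2]].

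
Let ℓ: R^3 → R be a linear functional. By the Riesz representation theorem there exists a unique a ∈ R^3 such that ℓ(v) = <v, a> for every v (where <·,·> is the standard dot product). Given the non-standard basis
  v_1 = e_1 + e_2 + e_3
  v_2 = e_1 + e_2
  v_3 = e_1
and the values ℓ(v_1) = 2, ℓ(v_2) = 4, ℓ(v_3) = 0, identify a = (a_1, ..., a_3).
a = (0, 4, -2)

Write a = (a_1, ..., a_3) in the standard basis. For each basis vector v_i, ℓ(v_i) = <v_i, a> is a linear equation in the a_j's. Collect the n equations into a matrix system V a = ℓ, where row i of V is v_i (expressed in the standard basis). Since V is invertible (lower-triangular with 1s on the diagonal, up to permutation), solve by back-substitution:
  V =
[[1, 1, 1],
 [1, 1, 0],
 [1, 0, 0]]
  V a = (2, 4, 0)
Solving gives a = (0, 4, -2).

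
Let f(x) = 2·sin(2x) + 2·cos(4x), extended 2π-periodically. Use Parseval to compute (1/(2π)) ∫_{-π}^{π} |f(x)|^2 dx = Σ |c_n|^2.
Σ |c_n|^2 = 4

Expand |f|^2 and use orthogonality of {sin(nx), cos(mx)} on [-π, π]:
  ∫_{-π}^{π} sin(nx)^2 dx = π, ∫ cos(mx)^2 dx = π, and cross terms integrate to 0.
So ∫_{-π}^{π} f(x)^2 dx = 2^2 · π + 2^2 · π = (4 + 4)π.
Divide by 2π: (4 + 4)/2 = 4.
By Parseval, this equals Σ |c_n|^2.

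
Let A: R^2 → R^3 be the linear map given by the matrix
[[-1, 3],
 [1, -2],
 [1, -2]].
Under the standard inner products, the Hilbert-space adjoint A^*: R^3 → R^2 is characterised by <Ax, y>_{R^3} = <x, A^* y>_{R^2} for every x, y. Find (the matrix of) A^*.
A^* = A^T =
[[-1, 1, 1],
 [3, -2, -2]]

For real matrices with standard dot products, the defining identity <Ax, y> = <x, A^* y> gives (Ax)^T y = x^T (A^*) y, i.e. x^T A^T y = x^T (A^*) y. Since this holds for all x, y, we must have A^* = A^T. Therefore
A^* =
[[-1, 1, 1],
 [3, -2, -2]].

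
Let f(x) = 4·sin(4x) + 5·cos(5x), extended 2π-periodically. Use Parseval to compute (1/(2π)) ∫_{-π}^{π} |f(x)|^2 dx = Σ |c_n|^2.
Σ |c_n|^2 = 41/2

Expand |f|^2 and use orthogonality of {sin(nx), cos(mx)} on [-π, π]:
  ∫_{-π}^{π} sin(nx)^2 dx = π, ∫ cos(mx)^2 dx = π, and cross terms integrate to 0.
So ∫_{-π}^{π} f(x)^2 dx = 4^2 · π + 5^2 · π = (16 + 25)π.
Divide by 2π: (16 + 25)/2 = 41/2.
By Parseval, this equals Σ |c_n|^2.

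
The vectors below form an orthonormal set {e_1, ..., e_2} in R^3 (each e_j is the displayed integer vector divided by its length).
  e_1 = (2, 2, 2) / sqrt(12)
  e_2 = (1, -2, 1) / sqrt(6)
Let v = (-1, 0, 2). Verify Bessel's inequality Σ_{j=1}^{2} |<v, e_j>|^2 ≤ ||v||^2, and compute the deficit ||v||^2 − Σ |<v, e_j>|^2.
Σ |<v, e_j>|^2 = 1/2; ||v||^2 = 5; deficit = 9/2

Write each e_j = u_j / sqrt(<u_j, u_j>) where u_j is the displayed integer vector. Then <v, e_j> = <v, u_j> / sqrt(<u_j, u_j>), so |<v, e_j>|^2 = <v, u_j>^2 / <u_j, u_j>.
Coefficients: <v, e_1> = 2/sqrt(12), <v, e_2> = 1/sqrt(6).
Square and sum: Σ |<v, e_j>|^2 = 1/2.
Compute ||v||^2 = v·v = 5.
Deficit = 5 − 1/2 = 9/2 ≥ 0, confirming Bessel's inequality. (The deficit equals ||v − Σ <v,e_j> e_j||^2, the squared distance from v to span{e_j}.)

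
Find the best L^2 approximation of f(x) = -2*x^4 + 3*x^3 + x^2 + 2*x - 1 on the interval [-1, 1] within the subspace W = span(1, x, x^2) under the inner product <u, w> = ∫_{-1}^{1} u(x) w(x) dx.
g(x) = -5*x^2/7 + 19*x/5 - 29/35

The best approximation g ∈ W is the orthogonal projection of f onto W. Writing g = a_0 + a_1 x + a_2 x^2, the coefficients solve the normal equations G · a = b where
  G_{ij} = <φ_i, φ_j> and b_i = <f, φ_i>, with φ_0 = 1, φ_1 = x, φ_2 = x^2.
G =
  [2, 0, 2/3]
  [0, 2/3, 0]
  [2/3, 0, 2/5],
b = (-32/15, 38/15, -88/105).
Solving gives a_0 = -29/35, a_1 = 19/5, a_2 = -5/7, so
  g(x) = -5*x^2/7 + 19*x/5 - 29/35.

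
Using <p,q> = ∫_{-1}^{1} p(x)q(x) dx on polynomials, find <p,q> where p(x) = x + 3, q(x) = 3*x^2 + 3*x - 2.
<p,q> = -4

Expand the product: p(x)·q(x) = 3*x^3 + 12*x^2 + 7*x - 6.
∫_{-1}^{1} of each monomial x^k gives [2/(k+1) if k even, 0 if k odd]. Integrating term-by-term (or equivalently evaluating the antiderivative F(x) = 3*x^4/4 + 4*x^3 + 7*x^2/2 - 6*x at the endpoints):
  F(1) − F(−1) = 9/4 − (25/4) = -4.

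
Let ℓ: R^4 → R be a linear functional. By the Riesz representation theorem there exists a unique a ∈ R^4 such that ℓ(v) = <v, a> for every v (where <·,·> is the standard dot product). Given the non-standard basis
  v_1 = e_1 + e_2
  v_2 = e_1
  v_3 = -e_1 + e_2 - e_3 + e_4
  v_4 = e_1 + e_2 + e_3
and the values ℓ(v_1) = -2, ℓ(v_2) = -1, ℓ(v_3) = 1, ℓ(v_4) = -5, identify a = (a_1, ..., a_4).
a = (-1, -1, -3, -2)

Write a = (a_1, ..., a_4) in the standard basis. For each basis vector v_i, ℓ(v_i) = <v_i, a> is a linear equation in the a_j's. Collect the n equations into a matrix system V a = ℓ, where row i of V is v_i (expressed in the standard basis). Since V is invertible (lower-triangular with 1s on the diagonal, up to permutation), solve by back-substitution:
  V =
[[1, 1, 0, 0],
 [1, 0, 0, 0],
 [-1, 1, -1, 1],
 [1, 1, 1, 0]]
  V a = (-2, -1, 1, -5)
Solving gives a = (-1, -1, -3, -2).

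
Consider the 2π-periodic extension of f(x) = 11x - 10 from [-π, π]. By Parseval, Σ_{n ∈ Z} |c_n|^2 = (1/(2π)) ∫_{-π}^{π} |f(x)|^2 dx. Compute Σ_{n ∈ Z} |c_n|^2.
Σ |c_n|^2 = 121π^2/3 + 100

Expand and integrate term by term over [-π, π]:
  ∫ (11x)^2 dx = 121·(2π^3/3); ∫ 2·11·(-10)·x dx = 0 (odd integrand); ∫ (-10)^2 dx = 100·2π.
So (1/(2π)) ∫_{-π}^{π} (11x - 10)^2 dx = 121π^2/3 + 100 = 121π^2/3 + 100.
Parseval ⇒ Σ |c_n|^2 = 121π^2/3 + 100.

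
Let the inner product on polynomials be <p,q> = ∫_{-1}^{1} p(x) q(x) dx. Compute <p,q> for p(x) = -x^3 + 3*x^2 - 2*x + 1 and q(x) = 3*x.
<p,q> = -26/5

Expand the product: p(x)·q(x) = -3*x^4 + 9*x^3 - 6*x^2 + 3*x.
∫_{-1}^{1} of each monomial x^k gives [2/(k+1) if k even, 0 if k odd]. Integrating term-by-term (or equivalently evaluating the antiderivative F(x) = -3*x^5/5 + 9*x^4/4 - 2*x^3 + 3*x^2/2 at the endpoints):
  F(1) − F(−1) = 23/20 − (127/20) = -26/5.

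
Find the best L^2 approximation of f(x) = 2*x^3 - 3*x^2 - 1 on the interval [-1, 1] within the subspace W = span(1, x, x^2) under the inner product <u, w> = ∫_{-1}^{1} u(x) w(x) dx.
g(x) = -3*x^2 + 6*x/5 - 1

The best approximation g ∈ W is the orthogonal projection of f onto W. Writing g = a_0 + a_1 x + a_2 x^2, the coefficients solve the normal equations G · a = b where
  G_{ij} = <φ_i, φ_j> and b_i = <f, φ_i>, with φ_0 = 1, φ_1 = x, φ_2 = x^2.
G =
  [2, 0, 2/3]
  [0, 2/3, 0]
  [2/3, 0, 2/5],
b = (-4, 4/5, -28/15).
Solving gives a_0 = -1, a_1 = 6/5, a_2 = -3, so
  g(x) = -3*x^2 + 6*x/5 - 1.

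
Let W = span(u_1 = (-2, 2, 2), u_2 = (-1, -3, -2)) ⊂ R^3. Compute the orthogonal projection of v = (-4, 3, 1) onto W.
proj_W(v) = (-95/26, 51/26, 31/13)

Set up U = [u_1 | ... | u_2] ∈ R^(3×2). The projector onto W = col(U) is P = U (U^T U)^(-1) U^T.
Compute U^T U =
  [12, -8]
  [-8, 14],
and U^T v = (16, -7).
Solve U^T U · c = U^T v for the coefficients: c = (21/13, 11/26). The projection is proj_W(v) = U c.
Check: (v - proj_W(v)) · u_1 = 0  (should be 0).
Check: (v - proj_W(v)) · u_2 = 0  (should be 0).
Result: proj_W(v) = (-95/26, 51/26, 31/13).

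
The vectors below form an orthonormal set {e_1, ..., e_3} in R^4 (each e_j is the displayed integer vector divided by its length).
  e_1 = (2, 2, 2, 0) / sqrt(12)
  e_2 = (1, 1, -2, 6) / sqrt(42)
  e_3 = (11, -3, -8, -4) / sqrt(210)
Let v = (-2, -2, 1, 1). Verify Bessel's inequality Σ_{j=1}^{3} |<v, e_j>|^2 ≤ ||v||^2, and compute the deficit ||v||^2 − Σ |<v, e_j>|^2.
Σ |<v, e_j>|^2 = 101/15; ||v||^2 = 10; deficit = 49/15

Write each e_j = u_j / sqrt(<u_j, u_j>) where u_j is the displayed integer vector. Then <v, e_j> = <v, u_j> / sqrt(<u_j, u_j>), so |<v, e_j>|^2 = <v, u_j>^2 / <u_j, u_j>.
Coefficients: <v, e_1> = -6/sqrt(12), <v, e_2> = 0/sqrt(42), <v, e_3> = -28/sqrt(210).
Square and sum: Σ |<v, e_j>|^2 = 101/15.
Compute ||v||^2 = v·v = 10.
Deficit = 10 − 101/15 = 49/15 ≥ 0, confirming Bessel's inequality. (The deficit equals ||v − Σ <v,e_j> e_j||^2, the squared distance from v to span{e_j}.)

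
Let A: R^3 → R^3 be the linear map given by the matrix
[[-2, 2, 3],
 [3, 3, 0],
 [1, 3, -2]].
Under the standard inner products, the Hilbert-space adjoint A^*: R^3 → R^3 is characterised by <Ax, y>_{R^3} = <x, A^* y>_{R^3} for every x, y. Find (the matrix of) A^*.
A^* = A^T =
[[-2, 3, 1],
 [2, 3, 3],
 [3, 0, -2]]

For real matrices with standard dot products, the defining identity <Ax, y> = <x, A^* y> gives (Ax)^T y = x^T (A^*) y, i.e. x^T A^T y = x^T (A^*) y. Since this holds for all x, y, we must have A^* = A^T. Therefore
A^* =
[[-2, 3, 1],
 [2, 3, 3],
 [3, 0, -2]].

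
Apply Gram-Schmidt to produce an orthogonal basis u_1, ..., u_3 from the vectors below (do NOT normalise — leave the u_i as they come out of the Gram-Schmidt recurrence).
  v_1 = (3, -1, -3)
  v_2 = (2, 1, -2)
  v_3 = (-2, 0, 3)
Orthogonal basis:
  u_1 = (3, -1, -3)
  u_2 = (5/19, 30/19, -5/19)
  u_3 = (1/2, 0, 1/2)

Apply the Gram-Schmidt recurrence
  u_1 = v_1
  u_i = v_i − Σ_{j<i} ((v_i · u_j) / (u_j · u_j)) · u_j.

Step by step this gives:
  u_1 = (3, -1, -3)
  u_2 = (5/19, 30/19, -5/19)
  u_3 = (1/2, 0, 1/2)

Orthogonality check:
  u_2 · u_1 = 0 (should be 0)
  u_3 · u_1 = 0 (should be 0)
  u_3 · u_2 = 0 (should be 0)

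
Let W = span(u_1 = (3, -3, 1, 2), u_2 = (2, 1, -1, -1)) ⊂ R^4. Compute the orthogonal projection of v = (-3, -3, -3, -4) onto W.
proj_W(v) = (-323/161, 185/161, -31/161, -108/161)

Set up U = [u_1 | ... | u_2] ∈ R^(4×2). The projector onto W = col(U) is P = U (U^T U)^(-1) U^T.
Compute U^T U =
  [23, 0]
  [0, 7],
and U^T v = (-11, -2).
Solve U^T U · c = U^T v for the coefficients: c = (-11/23, -2/7). The projection is proj_W(v) = U c.
Check: (v - proj_W(v)) · u_1 = 0  (should be 0).
Check: (v - proj_W(v)) · u_2 = 0  (should be 0).
Result: proj_W(v) = (-323/161, 185/161, -31/161, -108/161).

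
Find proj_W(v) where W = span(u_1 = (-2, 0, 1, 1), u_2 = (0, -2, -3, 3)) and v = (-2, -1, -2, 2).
proj_W(v) = (-4/3, -14/11, -41/33, 85/33)

Set up U = [u_1 | ... | u_2] ∈ R^(4×2). The projector onto W = col(U) is P = U (U^T U)^(-1) U^T.
Compute U^T U =
  [6, 0]
  [0, 22],
and U^T v = (4, 14).
Solve U^T U · c = U^T v for the coefficients: c = (2/3, 7/11). The projection is proj_W(v) = U c.
Check: (v - proj_W(v)) · u_1 = 0  (should be 0).
Check: (v - proj_W(v)) · u_2 = 0  (should be 0).
Result: proj_W(v) = (-4/3, -14/11, -41/33, 85/33).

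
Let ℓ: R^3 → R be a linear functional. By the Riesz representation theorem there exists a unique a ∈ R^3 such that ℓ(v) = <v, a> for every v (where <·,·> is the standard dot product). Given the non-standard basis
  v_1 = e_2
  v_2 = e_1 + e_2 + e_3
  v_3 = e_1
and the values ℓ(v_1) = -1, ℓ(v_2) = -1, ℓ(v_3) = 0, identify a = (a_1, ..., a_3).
a = (0, -1, 0)

Write a = (a_1, ..., a_3) in the standard basis. For each basis vector v_i, ℓ(v_i) = <v_i, a> is a linear equation in the a_j's. Collect the n equations into a matrix system V a = ℓ, where row i of V is v_i (expressed in the standard basis). Since V is invertible (lower-triangular with 1s on the diagonal, up to permutation), solve by back-substitution:
  V =
[[0, 1, 0],
 [1, 1, 1],
 [1, 0, 0]]
  V a = (-1, -1, 0)
Solving gives a = (0, -1, 0).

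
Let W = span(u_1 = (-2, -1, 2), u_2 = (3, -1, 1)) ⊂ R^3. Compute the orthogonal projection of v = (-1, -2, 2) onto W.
proj_W(v) = (-83/90, -62/45, 43/18)

Set up U = [u_1 | ... | u_2] ∈ R^(3×2). The projector onto W = col(U) is P = U (U^T U)^(-1) U^T.
Compute U^T U =
  [9, -3]
  [-3, 11],
and U^T v = (8, 1).
Solve U^T U · c = U^T v for the coefficients: c = (91/90, 11/30). The projection is proj_W(v) = U c.
Check: (v - proj_W(v)) · u_1 = 0  (should be 0).
Check: (v - proj_W(v)) · u_2 = 0  (should be 0).
Result: proj_W(v) = (-83/90, -62/45, 43/18).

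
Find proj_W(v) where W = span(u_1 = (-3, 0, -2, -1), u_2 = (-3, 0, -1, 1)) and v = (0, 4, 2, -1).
proj_W(v) = (5/6, 0, 1/3, -1/6)

Set up U = [u_1 | ... | u_2] ∈ R^(4×2). The projector onto W = col(U) is P = U (U^T U)^(-1) U^T.
Compute U^T U =
  [14, 10]
  [10, 11],
and U^T v = (-3, -3).
Solve U^T U · c = U^T v for the coefficients: c = (-1/18, -2/9). The projection is proj_W(v) = U c.
Check: (v - proj_W(v)) · u_1 = 0  (should be 0).
Check: (v - proj_W(v)) · u_2 = 0  (should be 0).
Result: proj_W(v) = (5/6, 0, 1/3, -1/6).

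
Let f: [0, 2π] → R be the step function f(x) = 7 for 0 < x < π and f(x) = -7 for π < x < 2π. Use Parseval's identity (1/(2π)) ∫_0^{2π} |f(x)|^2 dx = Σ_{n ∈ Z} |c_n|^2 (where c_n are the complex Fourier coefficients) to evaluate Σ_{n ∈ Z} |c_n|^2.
Σ |c_n|^2 = 49

Parseval equates the L^2 energy of f (normalised by 1/(2π)) with the ℓ^2 sum of its Fourier coefficients: (1/(2π)) ∫_0^{2π} |f|^2 = Σ |c_n|^2.
Compute the left side: (1/(2π)) [∫_0^π 7^2 dx + ∫_π^{2π} (-7)^2 dx] = (1/(2π)) · (49π + 49π) = (49 + 49)/2 = 49.
So Σ_{n ∈ Z} |c_n|^2 = 49.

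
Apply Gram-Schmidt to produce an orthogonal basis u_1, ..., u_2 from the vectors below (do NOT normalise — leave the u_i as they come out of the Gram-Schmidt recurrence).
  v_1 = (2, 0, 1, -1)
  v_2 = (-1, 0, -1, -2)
Orthogonal basis:
  u_1 = (2, 0, 1, -1)
  u_2 = (-2/3, 0, -5/6, -13/6)

Apply the Gram-Schmidt recurrence
  u_1 = v_1
  u_i = v_i − Σ_{j<i} ((v_i · u_j) / (u_j · u_j)) · u_j.

Step by step this gives:
  u_1 = (2, 0, 1, -1)
  u_2 = (-2/3, 0, -5/6, -13/6)

Orthogonality check:
  u_2 · u_1 = 0 (should be 0)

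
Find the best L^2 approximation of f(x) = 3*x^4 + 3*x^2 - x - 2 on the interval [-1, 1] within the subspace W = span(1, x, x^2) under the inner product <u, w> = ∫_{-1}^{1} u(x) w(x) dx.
g(x) = 39*x^2/7 - x - 79/35

The best approximation g ∈ W is the orthogonal projection of f onto W. Writing g = a_0 + a_1 x + a_2 x^2, the coefficients solve the normal equations G · a = b where
  G_{ij} = <φ_i, φ_j> and b_i = <f, φ_i>, with φ_0 = 1, φ_1 = x, φ_2 = x^2.
G =
  [2, 0, 2/3]
  [0, 2/3, 0]
  [2/3, 0, 2/5],
b = (-4/5, -2/3, 76/105).
Solving gives a_0 = -79/35, a_1 = -1, a_2 = 39/7, so
  g(x) = 39*x^2/7 - x - 79/35.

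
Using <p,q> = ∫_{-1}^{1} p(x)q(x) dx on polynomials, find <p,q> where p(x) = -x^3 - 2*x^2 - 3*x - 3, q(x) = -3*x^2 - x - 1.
<p,q> = 272/15

Expand the product: p(x)·q(x) = 3*x^5 + 7*x^4 + 12*x^3 + 14*x^2 + 6*x + 3.
∫_{-1}^{1} of each monomial x^k gives [2/(k+1) if k even, 0 if k odd]. Integrating term-by-term (or equivalently evaluating the antiderivative F(x) = x^6/2 + 7*x^5/5 + 3*x^4 + 14*x^3/3 + 3*x^2 + 3*x at the endpoints):
  F(1) − F(−1) = 467/30 − (-77/30) = 272/15.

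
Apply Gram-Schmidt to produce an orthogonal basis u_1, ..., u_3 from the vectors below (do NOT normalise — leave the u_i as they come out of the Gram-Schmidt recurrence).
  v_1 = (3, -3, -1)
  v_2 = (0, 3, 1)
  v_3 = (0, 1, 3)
Orthogonal basis:
  u_1 = (3, -3, -1)
  u_2 = (30/19, 27/19, 9/19)
  u_3 = (0, -4/5, 12/5)

Apply the Gram-Schmidt recurrence
  u_1 = v_1
  u_i = v_i − Σ_{j<i} ((v_i · u_j) / (u_j · u_j)) · u_j.

Step by step this gives:
  u_1 = (3, -3, -1)
  u_2 = (30/19, 27/19, 9/19)
  u_3 = (0, -4/5, 12/5)

Orthogonality check:
  u_2 · u_1 = 0 (should be 0)
  u_3 · u_1 = 0 (should be 0)
  u_3 · u_2 = 0 (should be 0)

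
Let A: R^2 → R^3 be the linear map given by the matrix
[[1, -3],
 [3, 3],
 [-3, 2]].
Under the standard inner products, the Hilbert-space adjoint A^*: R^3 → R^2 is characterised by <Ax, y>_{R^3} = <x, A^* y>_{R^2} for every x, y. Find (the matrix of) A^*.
A^* = A^T =
[[1, 3, -3],
 [-3, 3, 2]]

For real matrices with standard dot products, the defining identity <Ax, y> = <x, A^* y> gives (Ax)^T y = x^T (A^*) y, i.e. x^T A^T y = x^T (A^*) y. Since this holds for all x, y, we must have A^* = A^T. Therefore
A^* =
[[1, 3, -3],
 [-3, 3, 2]].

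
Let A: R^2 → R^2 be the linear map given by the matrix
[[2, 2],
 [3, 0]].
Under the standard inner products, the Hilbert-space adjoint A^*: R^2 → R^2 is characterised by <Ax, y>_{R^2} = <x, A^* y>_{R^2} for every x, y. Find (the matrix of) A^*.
A^* = A^T =
[[2, 3],
 [2, 0]]

For real matrices with standard dot products, the defining identity <Ax, y> = <x, A^* y> gives (Ax)^T y = x^T (A^*) y, i.e. x^T A^T y = x^T (A^*) y. Since this holds for all x, y, we must have A^* = A^T. Therefore
A^* =
[[2, 3],
 [2, 0]].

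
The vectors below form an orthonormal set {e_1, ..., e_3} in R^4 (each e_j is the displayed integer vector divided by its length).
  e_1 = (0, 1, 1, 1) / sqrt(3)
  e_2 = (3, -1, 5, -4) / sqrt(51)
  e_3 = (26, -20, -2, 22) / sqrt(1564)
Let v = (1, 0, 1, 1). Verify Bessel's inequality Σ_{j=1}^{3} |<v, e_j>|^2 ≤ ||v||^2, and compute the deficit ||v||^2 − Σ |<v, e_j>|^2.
Σ |<v, e_j>|^2 = 3; ||v||^2 = 3; deficit = 0

Write each e_j = u_j / sqrt(<u_j, u_j>) where u_j is the displayed integer vector. Then <v, e_j> = <v, u_j> / sqrt(<u_j, u_j>), so |<v, e_j>|^2 = <v, u_j>^2 / <u_j, u_j>.
Coefficients: <v, e_1> = 2/sqrt(3), <v, e_2> = 4/sqrt(51), <v, e_3> = 46/sqrt(1564).
Square and sum: Σ |<v, e_j>|^2 = 3.
Compute ||v||^2 = v·v = 3.
Deficit = 3 − 3 = 0 ≥ 0, confirming Bessel's inequality. (The deficit equals ||v − Σ <v,e_j> e_j||^2, the squared distance from v to span{e_j}.)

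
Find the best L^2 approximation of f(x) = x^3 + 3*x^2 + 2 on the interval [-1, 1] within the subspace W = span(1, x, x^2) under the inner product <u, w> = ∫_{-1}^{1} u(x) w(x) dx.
g(x) = 3*x^2 + 3*x/5 + 2

The best approximation g ∈ W is the orthogonal projection of f onto W. Writing g = a_0 + a_1 x + a_2 x^2, the coefficients solve the normal equations G · a = b where
  G_{ij} = <φ_i, φ_j> and b_i = <f, φ_i>, with φ_0 = 1, φ_1 = x, φ_2 = x^2.
G =
  [2, 0, 2/3]
  [0, 2/3, 0]
  [2/3, 0, 2/5],
b = (6, 2/5, 38/15).
Solving gives a_0 = 2, a_1 = 3/5, a_2 = 3, so
  g(x) = 3*x^2 + 3*x/5 + 2.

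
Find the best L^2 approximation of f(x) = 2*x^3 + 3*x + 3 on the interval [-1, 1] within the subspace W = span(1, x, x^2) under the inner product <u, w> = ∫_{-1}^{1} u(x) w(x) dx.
g(x) = 21*x/5 + 3

The best approximation g ∈ W is the orthogonal projection of f onto W. Writing g = a_0 + a_1 x + a_2 x^2, the coefficients solve the normal equations G · a = b where
  G_{ij} = <φ_i, φ_j> and b_i = <f, φ_i>, with φ_0 = 1, φ_1 = x, φ_2 = x^2.
G =
  [2, 0, 2/3]
  [0, 2/3, 0]
  [2/3, 0, 2/5],
b = (6, 14/5, 2).
Solving gives a_0 = 3, a_1 = 21/5, a_2 = 0, so
  g(x) = 21*x/5 + 3.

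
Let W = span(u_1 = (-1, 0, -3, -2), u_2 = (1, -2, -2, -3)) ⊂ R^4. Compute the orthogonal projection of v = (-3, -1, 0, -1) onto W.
proj_W(v) = (-95/131, 54/131, -150/131, -55/131)

Set up U = [u_1 | ... | u_2] ∈ R^(4×2). The projector onto W = col(U) is P = U (U^T U)^(-1) U^T.
Compute U^T U =
  [14, 11]
  [11, 18],
and U^T v = (5, 2).
Solve U^T U · c = U^T v for the coefficients: c = (68/131, -27/131). The projection is proj_W(v) = U c.
Check: (v - proj_W(v)) · u_1 = 0  (should be 0).
Check: (v - proj_W(v)) · u_2 = 0  (should be 0).
Result: proj_W(v) = (-95/131, 54/131, -150/131, -55/131).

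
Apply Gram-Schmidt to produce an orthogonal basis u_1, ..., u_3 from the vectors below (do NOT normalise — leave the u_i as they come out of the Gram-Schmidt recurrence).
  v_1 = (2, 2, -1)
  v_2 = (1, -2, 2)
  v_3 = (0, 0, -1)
Orthogonal basis:
  u_1 = (2, 2, -1)
  u_2 = (17/9, -10/9, 14/9)
  u_3 = (12/65, -6/13, -36/65)

Apply the Gram-Schmidt recurrence
  u_1 = v_1
  u_i = v_i − Σ_{j<i} ((v_i · u_j) / (u_j · u_j)) · u_j.

Step by step this gives:
  u_1 = (2, 2, -1)
  u_2 = (17/9, -10/9, 14/9)
  u_3 = (12/65, -6/13, -36/65)

Orthogonality check:
  u_2 · u_1 = 0 (should be 0)
  u_3 · u_1 = 0 (should be 0)
  u_3 · u_2 = 0 (should be 0)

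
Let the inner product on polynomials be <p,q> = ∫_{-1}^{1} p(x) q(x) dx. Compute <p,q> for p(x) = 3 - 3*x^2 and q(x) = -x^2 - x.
<p,q> = -4/5

Expand the product: p(x)·q(x) = 3*x^4 + 3*x^3 - 3*x^2 - 3*x.
∫_{-1}^{1} of each monomial x^k gives [2/(k+1) if k even, 0 if k odd]. Integrating term-by-term (or equivalently evaluating the antiderivative F(x) = 3*x^5/5 + 3*x^4/4 - x^3 - 3*x^2/2 at the endpoints):
  F(1) − F(−1) = -23/20 − (-7/20) = -4/5.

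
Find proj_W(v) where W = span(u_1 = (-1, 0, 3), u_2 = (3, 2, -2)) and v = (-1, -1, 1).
proj_W(v) = (-107/89, -68/89, 83/89)

Set up U = [u_1 | ... | u_2] ∈ R^(3×2). The projector onto W = col(U) is P = U (U^T U)^(-1) U^T.
Compute U^T U =
  [10, -9]
  [-9, 17],
and U^T v = (4, -7).
Solve U^T U · c = U^T v for the coefficients: c = (5/89, -34/89). The projection is proj_W(v) = U c.
Check: (v - proj_W(v)) · u_1 = 0  (should be 0).
Check: (v - proj_W(v)) · u_2 = 0  (should be 0).
Result: proj_W(v) = (-107/89, -68/89, 83/89).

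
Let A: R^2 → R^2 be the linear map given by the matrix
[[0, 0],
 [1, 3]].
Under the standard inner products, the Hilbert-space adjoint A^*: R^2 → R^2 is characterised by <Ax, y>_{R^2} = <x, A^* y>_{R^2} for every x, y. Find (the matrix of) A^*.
A^* = A^T =
[[0, 1],
 [0, 3]]

For real matrices with standard dot products, the defining identity <Ax, y> = <x, A^* y> gives (Ax)^T y = x^T (A^*) y, i.e. x^T A^T y = x^T (A^*) y. Since this holds for all x, y, we must have A^* = A^T. Therefore
A^* =
[[0, 1],
 [0, 3]].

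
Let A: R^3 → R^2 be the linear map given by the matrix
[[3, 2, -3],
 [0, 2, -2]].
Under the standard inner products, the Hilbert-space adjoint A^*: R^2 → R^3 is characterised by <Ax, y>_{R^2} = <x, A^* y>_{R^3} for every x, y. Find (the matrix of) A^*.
A^* = A^T =
[[3, 0],
 [2, 2],
 [-3, -2]]

For real matrices with standard dot products, the defining identity <Ax, y> = <x, A^* y> gives (Ax)^T y = x^T (A^*) y, i.e. x^T A^T y = x^T (A^*) y. Since this holds for all x, y, we must have A^* = A^T. Therefore
A^* =
[[3, 0],
 [2, 2],
 [-3, -2]].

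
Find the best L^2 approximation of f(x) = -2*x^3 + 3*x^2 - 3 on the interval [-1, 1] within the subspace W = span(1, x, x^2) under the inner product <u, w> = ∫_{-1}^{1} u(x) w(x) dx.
g(x) = 3*x^2 - 6*x/5 - 3

The best approximation g ∈ W is the orthogonal projection of f onto W. Writing g = a_0 + a_1 x + a_2 x^2, the coefficients solve the normal equations G · a = b where
  G_{ij} = <φ_i, φ_j> and b_i = <f, φ_i>, with φ_0 = 1, φ_1 = x, φ_2 = x^2.
G =
  [2, 0, 2/3]
  [0, 2/3, 0]
  [2/3, 0, 2/5],
b = (-4, -4/5, -4/5).
Solving gives a_0 = -3, a_1 = -6/5, a_2 = 3, so
  g(x) = 3*x^2 - 6*x/5 - 3.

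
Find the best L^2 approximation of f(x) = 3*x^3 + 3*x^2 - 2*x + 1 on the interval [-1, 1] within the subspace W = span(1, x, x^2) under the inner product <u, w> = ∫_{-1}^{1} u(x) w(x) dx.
g(x) = 3*x^2 - x/5 + 1

The best approximation g ∈ W is the orthogonal projection of f onto W. Writing g = a_0 + a_1 x + a_2 x^2, the coefficients solve the normal equations G · a = b where
  G_{ij} = <φ_i, φ_j> and b_i = <f, φ_i>, with φ_0 = 1, φ_1 = x, φ_2 = x^2.
G =
  [2, 0, 2/3]
  [0, 2/3, 0]
  [2/3, 0, 2/5],
b = (4, -2/15, 28/15).
Solving gives a_0 = 1, a_1 = -1/5, a_2 = 3, so
  g(x) = 3*x^2 - x/5 + 1.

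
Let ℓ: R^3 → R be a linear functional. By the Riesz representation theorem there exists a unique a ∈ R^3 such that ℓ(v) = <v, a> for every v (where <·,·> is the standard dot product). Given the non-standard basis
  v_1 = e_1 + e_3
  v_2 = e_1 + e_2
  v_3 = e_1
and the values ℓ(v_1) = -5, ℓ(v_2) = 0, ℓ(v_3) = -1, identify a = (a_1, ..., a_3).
a = (-1, 1, -4)

Write a = (a_1, ..., a_3) in the standard basis. For each basis vector v_i, ℓ(v_i) = <v_i, a> is a linear equation in the a_j's. Collect the n equations into a matrix system V a = ℓ, where row i of V is v_i (expressed in the standard basis). Since V is invertible (lower-triangular with 1s on the diagonal, up to permutation), solve by back-substitution:
  V =
[[1, 0, 1],
 [1, 1, 0],
 [1, 0, 0]]
  V a = (-5, 0, -1)
Solving gives a = (-1, 1, -4).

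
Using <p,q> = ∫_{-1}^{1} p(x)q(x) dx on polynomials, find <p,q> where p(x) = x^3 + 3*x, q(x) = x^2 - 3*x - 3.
<p,q> = -36/5

Expand the product: p(x)·q(x) = x^5 - 3*x^4 - 9*x^2 - 9*x.
∫_{-1}^{1} of each monomial x^k gives [2/(k+1) if k even, 0 if k odd]. Integrating term-by-term (or equivalently evaluating the antiderivative F(x) = x^6/6 - 3*x^5/5 - 3*x^3 - 9*x^2/2 at the endpoints):
  F(1) − F(−1) = -119/15 − (-11/15) = -36/5.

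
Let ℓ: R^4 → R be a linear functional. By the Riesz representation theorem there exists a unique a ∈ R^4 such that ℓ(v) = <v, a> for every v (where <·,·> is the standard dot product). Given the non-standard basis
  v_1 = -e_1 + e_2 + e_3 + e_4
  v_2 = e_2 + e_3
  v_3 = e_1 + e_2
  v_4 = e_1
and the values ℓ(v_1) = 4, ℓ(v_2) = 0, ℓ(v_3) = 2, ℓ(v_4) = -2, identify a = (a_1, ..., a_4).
a = (-2, 4, -4, 2)

Write a = (a_1, ..., a_4) in the standard basis. For each basis vector v_i, ℓ(v_i) = <v_i, a> is a linear equation in the a_j's. Collect the n equations into a matrix system V a = ℓ, where row i of V is v_i (expressed in the standard basis). Since V is invertible (lower-triangular with 1s on the diagonal, up to permutation), solve by back-substitution:
  V =
[[-1, 1, 1, 1],
 [0, 1, 1, 0],
 [1, 1, 0, 0],
 [1, 0, 0, 0]]
  V a = (4, 0, 2, -2)
Solving gives a = (-2, 4, -4, 2).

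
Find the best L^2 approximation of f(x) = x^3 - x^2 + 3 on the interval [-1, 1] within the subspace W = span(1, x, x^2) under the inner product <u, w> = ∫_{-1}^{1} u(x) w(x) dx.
g(x) = -x^2 + 3*x/5 + 3

The best approximation g ∈ W is the orthogonal projection of f onto W. Writing g = a_0 + a_1 x + a_2 x^2, the coefficients solve the normal equations G · a = b where
  G_{ij} = <φ_i, φ_j> and b_i = <f, φ_i>, with φ_0 = 1, φ_1 = x, φ_2 = x^2.
G =
  [2, 0, 2/3]
  [0, 2/3, 0]
  [2/3, 0, 2/5],
b = (16/3, 2/5, 8/5).
Solving gives a_0 = 3, a_1 = 3/5, a_2 = -1, so
  g(x) = -x^2 + 3*x/5 + 3.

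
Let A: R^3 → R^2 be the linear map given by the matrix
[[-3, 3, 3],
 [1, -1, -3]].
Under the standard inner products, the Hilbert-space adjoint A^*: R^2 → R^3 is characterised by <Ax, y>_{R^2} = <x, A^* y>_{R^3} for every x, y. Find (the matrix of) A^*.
A^* = A^T =
[[-3, 1],
 [3, -1],
 [3, -3]]

For real matrices with standard dot products, the defining identity <Ax, y> = <x, A^* y> gives (Ax)^T y = x^T (A^*) y, i.e. x^T A^T y = x^T (A^*) y. Since this holds for all x, y, we must have A^* = A^T. Therefore
A^* =
[[-3, 1],
 [3, -1],
 [3, -3]].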